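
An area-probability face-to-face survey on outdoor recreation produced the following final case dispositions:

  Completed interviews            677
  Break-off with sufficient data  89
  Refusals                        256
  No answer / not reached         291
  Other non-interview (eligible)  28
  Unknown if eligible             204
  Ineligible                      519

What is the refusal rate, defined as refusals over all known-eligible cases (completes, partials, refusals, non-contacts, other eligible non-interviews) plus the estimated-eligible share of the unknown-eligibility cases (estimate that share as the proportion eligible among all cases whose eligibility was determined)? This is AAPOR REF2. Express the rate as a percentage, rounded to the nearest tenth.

17.2%

Top = 256
Eligible (known) = 677 + 89 + 256 + 291 + 28 = 1341
e = 1341 / (1341 + 519) = 1341 / 1860 = 0.7210
Estimated eligible among unknowns = 0.7210 × 204 = 147.08
Denom = 1341 + 147.08 = 1488.08
REF2 = 256 / 1488.08 = 0.1720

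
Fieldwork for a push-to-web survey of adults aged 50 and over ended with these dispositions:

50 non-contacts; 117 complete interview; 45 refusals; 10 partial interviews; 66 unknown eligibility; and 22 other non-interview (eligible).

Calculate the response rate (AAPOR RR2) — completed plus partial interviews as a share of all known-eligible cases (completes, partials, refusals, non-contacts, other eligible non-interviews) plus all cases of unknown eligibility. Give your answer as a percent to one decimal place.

Numerator → 117 + 10 = 127
Denominator → 117 + 10 + 45 + 50 + 22 + 66 = 310
RR2 = 127 / 310 = 0.4097

41.0%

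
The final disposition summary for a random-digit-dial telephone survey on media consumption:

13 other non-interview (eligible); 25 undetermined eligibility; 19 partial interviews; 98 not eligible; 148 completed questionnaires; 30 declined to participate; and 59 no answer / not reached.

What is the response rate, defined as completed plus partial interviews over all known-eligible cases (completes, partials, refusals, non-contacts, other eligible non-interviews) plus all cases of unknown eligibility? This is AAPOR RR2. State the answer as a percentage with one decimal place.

56.8%

Numerator = 148 + 19 = 167
Denominator = 148 + 19 + 30 + 59 + 13 + 25 = 294
RR2 = 167 / 294 = 0.5680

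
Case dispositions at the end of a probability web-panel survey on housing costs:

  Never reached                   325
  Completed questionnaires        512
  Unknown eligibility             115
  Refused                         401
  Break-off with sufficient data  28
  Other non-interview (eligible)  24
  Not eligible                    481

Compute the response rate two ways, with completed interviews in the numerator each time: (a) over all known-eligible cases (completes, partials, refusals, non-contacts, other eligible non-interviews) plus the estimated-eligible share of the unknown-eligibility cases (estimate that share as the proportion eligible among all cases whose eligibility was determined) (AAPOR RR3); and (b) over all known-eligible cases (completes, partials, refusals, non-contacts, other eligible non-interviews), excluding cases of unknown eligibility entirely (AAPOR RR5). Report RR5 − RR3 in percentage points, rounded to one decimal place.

Top: 512
Determined eligible: 512 + 28 + 401 + 325 + 24 = 1290
e = 1290 / (1290 + 481) = 1290 / 1771 = 0.7284
Estimated eligible among unknowns: 0.7284 × 115 = 83.77
Base: 1290 + 83.77 = 1373.77
RR3 = 512 / 1373.77 = 0.3727
Base: 512 + 28 + 401 + 325 + 24 = 1290
RR5 = 512 / 1290 = 0.3969
Difference = 39.69 − 37.27 = 2.42 percentage points

2.4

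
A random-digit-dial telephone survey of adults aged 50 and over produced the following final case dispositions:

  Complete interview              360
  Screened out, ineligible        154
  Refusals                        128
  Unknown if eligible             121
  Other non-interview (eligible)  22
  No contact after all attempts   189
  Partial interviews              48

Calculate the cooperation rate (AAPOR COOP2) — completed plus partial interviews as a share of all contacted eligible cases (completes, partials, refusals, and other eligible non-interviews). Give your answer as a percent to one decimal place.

Numerator → 360 + 48 = 408
Denom → 360 + 48 + 128 + 22 = 558
COOP2 = 408 / 558 = 0.7312

73.1%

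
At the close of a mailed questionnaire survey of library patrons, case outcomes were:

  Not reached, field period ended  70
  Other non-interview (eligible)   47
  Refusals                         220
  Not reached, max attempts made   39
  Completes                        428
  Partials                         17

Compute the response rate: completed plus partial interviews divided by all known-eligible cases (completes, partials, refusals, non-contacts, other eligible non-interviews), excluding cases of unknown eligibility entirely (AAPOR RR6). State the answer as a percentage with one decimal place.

54.2%

No contact after all attempts = 70 + 39 = 109
Top: 428 + 17 = 445
Denom: 428 + 17 + 220 + 109 + 47 = 821
RR6 = 445 / 821 = 0.5420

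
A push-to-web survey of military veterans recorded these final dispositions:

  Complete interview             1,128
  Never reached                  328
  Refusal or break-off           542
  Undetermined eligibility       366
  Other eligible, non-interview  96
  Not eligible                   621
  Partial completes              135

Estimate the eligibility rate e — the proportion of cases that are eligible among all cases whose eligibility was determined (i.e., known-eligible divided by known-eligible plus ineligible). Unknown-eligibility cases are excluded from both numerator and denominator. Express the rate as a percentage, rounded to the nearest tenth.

78.2%

Known eligible: 1128 + 135 + 542 + 328 + 96 = 2229
e = 2229 / (2229 + 621) = 2229 / 2850 = 0.7821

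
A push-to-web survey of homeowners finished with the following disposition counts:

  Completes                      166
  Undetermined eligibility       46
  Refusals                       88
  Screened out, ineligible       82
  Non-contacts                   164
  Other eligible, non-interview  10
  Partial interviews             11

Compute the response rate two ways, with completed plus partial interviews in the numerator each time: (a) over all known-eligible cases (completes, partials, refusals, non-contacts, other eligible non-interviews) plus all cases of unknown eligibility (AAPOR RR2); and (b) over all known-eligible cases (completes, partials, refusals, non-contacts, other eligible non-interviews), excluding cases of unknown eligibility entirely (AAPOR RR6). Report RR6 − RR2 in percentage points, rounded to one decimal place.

3.8

Numerator → 166 + 11 = 177
Denom → 166 + 11 + 88 + 164 + 10 + 46 = 485
RR2 = 177 / 485 = 0.3649
Denom → 166 + 11 + 88 + 164 + 10 = 439
RR6 = 177 / 439 = 0.4032
Difference = 40.32 − 36.49 = 3.83 percentage points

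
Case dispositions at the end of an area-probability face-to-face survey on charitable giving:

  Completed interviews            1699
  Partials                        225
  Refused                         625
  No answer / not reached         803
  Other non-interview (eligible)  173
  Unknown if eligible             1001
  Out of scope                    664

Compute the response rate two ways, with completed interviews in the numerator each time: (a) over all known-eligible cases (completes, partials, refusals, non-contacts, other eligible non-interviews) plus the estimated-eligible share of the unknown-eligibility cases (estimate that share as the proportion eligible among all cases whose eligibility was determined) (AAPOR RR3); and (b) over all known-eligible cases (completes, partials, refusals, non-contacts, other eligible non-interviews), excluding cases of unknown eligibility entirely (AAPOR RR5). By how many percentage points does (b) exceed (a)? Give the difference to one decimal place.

Num: 1699
Determined eligible: 1699 + 225 + 625 + 803 + 173 = 3525
e = 3525 / (3525 + 664) = 3525 / 4189 = 0.8415
Eligible share of unknowns: 0.8415 × 1001 = 842.34
Denom: 3525 + 842.34 = 4367.34
RR3 = 1699 / 4367.34 = 0.3890
Denom: 1699 + 225 + 625 + 803 + 173 = 3525
RR5 = 1699 / 3525 = 0.4820
Difference = 48.20 − 38.90 = 9.30 percentage points

9.3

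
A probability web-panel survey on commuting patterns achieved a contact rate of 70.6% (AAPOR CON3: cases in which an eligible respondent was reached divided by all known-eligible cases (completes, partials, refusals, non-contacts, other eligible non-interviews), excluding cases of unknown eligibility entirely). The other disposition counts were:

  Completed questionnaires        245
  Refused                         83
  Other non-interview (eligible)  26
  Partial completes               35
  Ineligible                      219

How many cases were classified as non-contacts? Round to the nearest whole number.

162

Top → 245 + 35 + 83 + 26 = 389
CON3 = 389 / D = 0.706
D = 389 / 0.706 = 551.0
Remaining denominator categories sum to 389
non-contacts = 551.0 − 389 ≈ 162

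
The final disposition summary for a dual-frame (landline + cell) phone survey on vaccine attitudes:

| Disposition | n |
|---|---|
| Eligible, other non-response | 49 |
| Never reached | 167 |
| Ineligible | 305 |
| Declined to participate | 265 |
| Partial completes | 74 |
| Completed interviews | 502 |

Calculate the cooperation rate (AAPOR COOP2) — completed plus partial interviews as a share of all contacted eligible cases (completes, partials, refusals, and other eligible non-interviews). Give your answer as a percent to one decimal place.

Numerator = 502 + 74 = 576
Denom = 502 + 74 + 265 + 49 = 890
COOP2 = 576 / 890 = 0.6472

64.7%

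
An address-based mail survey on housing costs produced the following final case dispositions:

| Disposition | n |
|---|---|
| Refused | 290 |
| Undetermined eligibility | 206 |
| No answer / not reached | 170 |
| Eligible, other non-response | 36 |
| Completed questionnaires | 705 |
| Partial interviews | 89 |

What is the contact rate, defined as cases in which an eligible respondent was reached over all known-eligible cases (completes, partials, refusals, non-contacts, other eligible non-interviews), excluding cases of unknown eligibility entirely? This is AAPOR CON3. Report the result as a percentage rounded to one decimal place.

Numerator → 705 + 89 + 290 + 36 = 1120
Denominator → 705 + 89 + 290 + 170 + 36 = 1290
CON3 = 1120 / 1290 = 0.8682

86.8%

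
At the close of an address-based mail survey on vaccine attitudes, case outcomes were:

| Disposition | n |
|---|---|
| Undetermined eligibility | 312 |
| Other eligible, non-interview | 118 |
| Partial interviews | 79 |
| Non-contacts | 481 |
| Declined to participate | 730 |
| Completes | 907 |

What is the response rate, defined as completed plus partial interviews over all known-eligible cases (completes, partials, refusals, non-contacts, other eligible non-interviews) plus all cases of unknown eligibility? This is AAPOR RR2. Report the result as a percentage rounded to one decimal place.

37.5%

Top = 907 + 79 = 986
Denom = 907 + 79 + 730 + 481 + 118 + 312 = 2627
RR2 = 986 / 2627 = 0.3753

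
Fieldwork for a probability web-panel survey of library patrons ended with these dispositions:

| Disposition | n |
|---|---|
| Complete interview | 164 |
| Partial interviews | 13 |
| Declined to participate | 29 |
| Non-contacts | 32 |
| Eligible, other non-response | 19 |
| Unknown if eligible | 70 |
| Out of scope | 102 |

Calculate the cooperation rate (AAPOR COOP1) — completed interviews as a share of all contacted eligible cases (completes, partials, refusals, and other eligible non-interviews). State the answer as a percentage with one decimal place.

Num: 164
Denominator: 164 + 13 + 29 + 19 = 225
COOP1 = 164 / 225 = 0.7289

72.9%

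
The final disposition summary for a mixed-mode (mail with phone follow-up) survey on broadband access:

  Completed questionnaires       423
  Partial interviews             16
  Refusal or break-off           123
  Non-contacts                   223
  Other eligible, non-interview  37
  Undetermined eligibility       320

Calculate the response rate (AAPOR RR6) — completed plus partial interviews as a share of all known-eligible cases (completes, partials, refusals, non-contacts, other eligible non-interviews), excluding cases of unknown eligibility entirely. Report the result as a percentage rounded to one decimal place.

53.4%

Numerator → 423 + 16 = 439
Base → 423 + 16 + 123 + 223 + 37 = 822
RR6 = 439 / 822 = 0.5341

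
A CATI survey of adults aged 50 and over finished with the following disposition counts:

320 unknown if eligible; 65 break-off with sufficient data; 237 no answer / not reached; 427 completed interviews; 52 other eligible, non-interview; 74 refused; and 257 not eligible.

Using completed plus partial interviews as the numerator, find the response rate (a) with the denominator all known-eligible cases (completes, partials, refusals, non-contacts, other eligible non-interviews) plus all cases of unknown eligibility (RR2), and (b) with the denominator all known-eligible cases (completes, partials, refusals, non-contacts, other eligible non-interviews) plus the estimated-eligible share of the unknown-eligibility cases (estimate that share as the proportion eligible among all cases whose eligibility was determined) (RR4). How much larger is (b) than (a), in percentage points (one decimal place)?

Num → 427 + 65 = 492
Base → 427 + 65 + 74 + 237 + 52 + 320 = 1175
RR2 = 492 / 1175 = 0.4187
Eligible (known) → 427 + 65 + 74 + 237 + 52 = 855
e = 855 / (855 + 257) = 855 / 1112 = 0.7689
Eligible share of unknowns → 0.7689 × 320 = 246.05
Base → 855 + 246.05 = 1101.05
RR4 = 492 / 1101.05 = 0.4468
Difference = 44.68 − 41.87 = 2.81 percentage points

2.8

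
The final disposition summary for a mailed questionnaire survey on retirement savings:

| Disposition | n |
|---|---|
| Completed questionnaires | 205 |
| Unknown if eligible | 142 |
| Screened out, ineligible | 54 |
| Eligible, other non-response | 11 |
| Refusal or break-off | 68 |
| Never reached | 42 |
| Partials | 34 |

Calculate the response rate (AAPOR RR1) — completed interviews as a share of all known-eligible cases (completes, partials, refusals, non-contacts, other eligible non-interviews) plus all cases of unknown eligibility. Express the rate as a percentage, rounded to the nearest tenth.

Num: 205
Denom: 205 + 34 + 68 + 42 + 11 + 142 = 502
RR1 = 205 / 502 = 0.4084

40.8%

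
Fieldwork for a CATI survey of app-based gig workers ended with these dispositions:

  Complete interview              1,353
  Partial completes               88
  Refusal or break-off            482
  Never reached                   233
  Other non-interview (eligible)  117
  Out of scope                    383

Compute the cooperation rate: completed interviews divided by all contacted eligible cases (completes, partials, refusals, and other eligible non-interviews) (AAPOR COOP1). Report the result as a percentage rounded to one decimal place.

Numerator: 1353
Base: 1353 + 88 + 482 + 117 = 2040
COOP1 = 1353 / 2040 = 0.6632

66.3%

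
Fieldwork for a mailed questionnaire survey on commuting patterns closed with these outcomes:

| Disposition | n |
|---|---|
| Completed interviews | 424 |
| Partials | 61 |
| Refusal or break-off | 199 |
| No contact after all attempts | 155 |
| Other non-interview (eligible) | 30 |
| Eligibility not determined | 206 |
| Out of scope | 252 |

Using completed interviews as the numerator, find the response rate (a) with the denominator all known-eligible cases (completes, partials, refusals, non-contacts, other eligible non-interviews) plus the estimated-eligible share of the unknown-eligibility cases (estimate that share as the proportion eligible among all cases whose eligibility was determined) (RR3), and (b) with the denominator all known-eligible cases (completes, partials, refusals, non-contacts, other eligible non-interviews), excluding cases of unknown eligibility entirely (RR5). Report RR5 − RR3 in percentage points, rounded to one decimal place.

7.6

Numerator → 424
Eligible (known) → 424 + 61 + 199 + 155 + 30 = 869
e = 869 / (869 + 252) = 869 / 1121 = 0.7752
e × U → 0.7752 × 206 = 159.69
Base → 869 + 159.69 = 1028.69
RR3 = 424 / 1028.69 = 0.4122
Base → 424 + 61 + 199 + 155 + 30 = 869
RR5 = 424 / 869 = 0.4879
Difference = 48.79 − 41.22 = 7.57 percentage points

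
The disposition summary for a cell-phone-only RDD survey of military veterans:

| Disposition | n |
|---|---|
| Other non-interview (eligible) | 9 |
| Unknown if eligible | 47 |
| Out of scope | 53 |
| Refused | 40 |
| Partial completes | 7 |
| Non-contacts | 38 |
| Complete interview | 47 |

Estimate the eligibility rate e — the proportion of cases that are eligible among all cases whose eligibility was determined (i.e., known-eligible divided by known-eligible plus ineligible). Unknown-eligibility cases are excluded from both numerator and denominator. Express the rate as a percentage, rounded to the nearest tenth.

72.7%

Known eligible: 47 + 7 + 40 + 38 + 9 = 141
e = 141 / (141 + 53) = 141 / 194 = 0.7268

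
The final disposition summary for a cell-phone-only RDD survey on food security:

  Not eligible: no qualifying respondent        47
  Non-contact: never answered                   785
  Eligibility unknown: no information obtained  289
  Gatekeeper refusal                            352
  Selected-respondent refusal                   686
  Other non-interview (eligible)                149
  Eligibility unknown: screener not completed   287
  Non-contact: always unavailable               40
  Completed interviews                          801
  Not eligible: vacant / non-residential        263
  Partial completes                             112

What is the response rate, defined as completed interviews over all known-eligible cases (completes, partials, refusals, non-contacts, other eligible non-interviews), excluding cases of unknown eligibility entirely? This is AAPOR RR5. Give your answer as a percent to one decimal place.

27.4%

Refusals = 352 + 686 = 1038
No contact after all attempts = 785 + 40 = 825
Unknown if eligible = 287 + 289 = 576
Out of scope = 47 + 263 = 310
Numerator = 801
Denom = 801 + 112 + 1038 + 825 + 149 = 2925
RR5 = 801 / 2925 = 0.2738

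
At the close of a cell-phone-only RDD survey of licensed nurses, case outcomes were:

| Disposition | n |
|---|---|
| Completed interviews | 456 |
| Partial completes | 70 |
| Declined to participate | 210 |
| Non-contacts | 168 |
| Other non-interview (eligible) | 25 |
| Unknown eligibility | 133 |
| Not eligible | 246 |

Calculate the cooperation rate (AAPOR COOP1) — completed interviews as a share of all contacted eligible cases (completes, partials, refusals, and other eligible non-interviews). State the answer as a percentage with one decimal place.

59.9%

Numerator: 456
Denominator: 456 + 70 + 210 + 25 = 761
COOP1 = 456 / 761 = 0.5992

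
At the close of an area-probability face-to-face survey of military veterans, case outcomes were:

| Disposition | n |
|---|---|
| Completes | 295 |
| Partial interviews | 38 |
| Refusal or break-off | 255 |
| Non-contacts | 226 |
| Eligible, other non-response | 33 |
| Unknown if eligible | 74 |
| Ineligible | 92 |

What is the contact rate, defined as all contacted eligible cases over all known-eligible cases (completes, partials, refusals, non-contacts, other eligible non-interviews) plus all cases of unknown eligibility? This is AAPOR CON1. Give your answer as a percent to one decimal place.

67.4%

Num → 295 + 38 + 255 + 33 = 621
Denominator → 295 + 38 + 255 + 226 + 33 + 74 = 921
CON1 = 621 / 921 = 0.6743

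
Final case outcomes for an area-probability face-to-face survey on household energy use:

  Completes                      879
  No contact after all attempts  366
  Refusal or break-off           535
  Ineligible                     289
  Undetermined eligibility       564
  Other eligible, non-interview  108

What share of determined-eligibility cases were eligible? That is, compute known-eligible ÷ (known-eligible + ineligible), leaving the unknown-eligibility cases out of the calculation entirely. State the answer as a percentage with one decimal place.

Known eligible = 879 + 535 + 366 + 108 = 1888
e = 1888 / (1888 + 289) = 1888 / 2177 = 0.8672

86.7%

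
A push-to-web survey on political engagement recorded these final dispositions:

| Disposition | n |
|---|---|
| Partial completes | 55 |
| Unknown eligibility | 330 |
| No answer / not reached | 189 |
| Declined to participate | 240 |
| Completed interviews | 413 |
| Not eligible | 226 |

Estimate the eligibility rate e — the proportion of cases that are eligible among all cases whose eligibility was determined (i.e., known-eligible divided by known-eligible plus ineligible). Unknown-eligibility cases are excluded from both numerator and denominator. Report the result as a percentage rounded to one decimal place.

Eligible (known) = 413 + 55 + 240 + 189 = 897
e = 897 / (897 + 226) = 897 / 1123 = 0.7988

79.9%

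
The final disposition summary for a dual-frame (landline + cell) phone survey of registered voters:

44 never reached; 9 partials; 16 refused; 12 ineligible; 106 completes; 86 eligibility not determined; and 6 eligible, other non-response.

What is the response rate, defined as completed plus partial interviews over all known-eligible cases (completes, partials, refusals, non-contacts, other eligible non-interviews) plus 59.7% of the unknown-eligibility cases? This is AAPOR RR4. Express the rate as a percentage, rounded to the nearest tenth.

Numerator → 106 + 9 = 115
Determined eligible → 106 + 9 + 16 + 44 + 6 = 181
Estimated eligible among unknowns → 0.5970 × 86 = 51.34
Denominator → 181 + 51.34 = 232.34
RR4 = 115 / 232.34 = 0.4950

49.5%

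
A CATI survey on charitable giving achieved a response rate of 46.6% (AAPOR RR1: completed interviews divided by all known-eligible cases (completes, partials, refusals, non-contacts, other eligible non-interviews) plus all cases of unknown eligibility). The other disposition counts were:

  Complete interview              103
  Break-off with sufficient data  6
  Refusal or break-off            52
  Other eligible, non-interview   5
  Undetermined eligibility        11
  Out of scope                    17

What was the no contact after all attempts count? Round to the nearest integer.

44

RR1 = 103 / D = 0.466
D = 103 / 0.466 = 221.0
Rest of base = 177
no contact after all attempts = 221.0 − 177 ≈ 44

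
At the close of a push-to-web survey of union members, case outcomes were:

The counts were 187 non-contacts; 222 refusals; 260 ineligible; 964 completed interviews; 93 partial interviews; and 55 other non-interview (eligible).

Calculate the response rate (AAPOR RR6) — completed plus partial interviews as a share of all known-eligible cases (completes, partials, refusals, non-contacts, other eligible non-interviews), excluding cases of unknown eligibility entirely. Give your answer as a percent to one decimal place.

Top = 964 + 93 = 1057
Denom = 964 + 93 + 222 + 187 + 55 = 1521
RR6 = 1057 / 1521 = 0.6949

69.5%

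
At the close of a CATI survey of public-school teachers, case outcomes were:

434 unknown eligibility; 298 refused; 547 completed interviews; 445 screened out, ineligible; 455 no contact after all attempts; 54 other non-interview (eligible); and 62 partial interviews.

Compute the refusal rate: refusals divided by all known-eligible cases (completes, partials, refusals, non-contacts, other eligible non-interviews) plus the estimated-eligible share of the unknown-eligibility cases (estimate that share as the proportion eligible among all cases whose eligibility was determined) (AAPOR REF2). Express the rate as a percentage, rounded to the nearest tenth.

Top: 298
Eligible (known): 547 + 62 + 298 + 455 + 54 = 1416
e = 1416 / (1416 + 445) = 1416 / 1861 = 0.7609
Estimated eligible among unknowns: 0.7609 × 434 = 330.23
Denominator: 1416 + 330.23 = 1746.23
REF2 = 298 / 1746.23 = 0.1707

17.1%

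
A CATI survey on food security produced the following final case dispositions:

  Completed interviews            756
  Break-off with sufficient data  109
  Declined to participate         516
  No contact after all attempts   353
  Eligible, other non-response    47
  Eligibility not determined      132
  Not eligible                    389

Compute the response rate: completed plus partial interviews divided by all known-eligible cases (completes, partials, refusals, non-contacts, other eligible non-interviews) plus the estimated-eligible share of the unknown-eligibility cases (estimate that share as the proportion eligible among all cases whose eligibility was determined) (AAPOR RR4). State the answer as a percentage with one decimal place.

45.8%

Numerator: 756 + 109 = 865
Known eligible: 756 + 109 + 516 + 353 + 47 = 1781
e = 1781 / (1781 + 389) = 1781 / 2170 = 0.8207
Estimated eligible among unknowns: 0.8207 × 132 = 108.33
Denominator: 1781 + 108.33 = 1889.33
RR4 = 865 / 1889.33 = 0.4578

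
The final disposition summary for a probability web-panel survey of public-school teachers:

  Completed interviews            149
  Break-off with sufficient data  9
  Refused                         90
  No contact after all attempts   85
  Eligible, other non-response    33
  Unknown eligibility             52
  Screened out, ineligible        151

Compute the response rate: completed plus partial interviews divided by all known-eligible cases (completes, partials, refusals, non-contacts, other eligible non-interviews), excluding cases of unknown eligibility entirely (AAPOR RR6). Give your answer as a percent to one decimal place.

Top: 149 + 9 = 158
Denom: 149 + 9 + 90 + 85 + 33 = 366
RR6 = 158 / 366 = 0.4317

43.2%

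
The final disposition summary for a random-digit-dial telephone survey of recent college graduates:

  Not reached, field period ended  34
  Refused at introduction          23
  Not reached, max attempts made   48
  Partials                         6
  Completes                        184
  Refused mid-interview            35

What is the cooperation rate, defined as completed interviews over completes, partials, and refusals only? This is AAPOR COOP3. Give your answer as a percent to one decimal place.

Refusal or break-off = 23 + 35 = 58
Never reached = 34 + 48 = 82
Top → 184
Denom → 184 + 6 + 58 = 248
COOP3 = 184 / 248 = 0.7419

74.2%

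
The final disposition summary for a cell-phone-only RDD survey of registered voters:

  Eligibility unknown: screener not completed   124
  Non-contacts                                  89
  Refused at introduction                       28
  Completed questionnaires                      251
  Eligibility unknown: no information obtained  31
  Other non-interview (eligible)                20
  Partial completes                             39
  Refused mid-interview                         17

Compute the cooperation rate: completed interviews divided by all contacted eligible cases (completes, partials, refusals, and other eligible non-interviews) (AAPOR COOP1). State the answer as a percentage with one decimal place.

70.7%

Refusal or break-off = 28 + 17 = 45
Unknown if eligible = 124 + 31 = 155
Numerator → 251
Denominator → 251 + 39 + 45 + 20 = 355
COOP1 = 251 / 355 = 0.7070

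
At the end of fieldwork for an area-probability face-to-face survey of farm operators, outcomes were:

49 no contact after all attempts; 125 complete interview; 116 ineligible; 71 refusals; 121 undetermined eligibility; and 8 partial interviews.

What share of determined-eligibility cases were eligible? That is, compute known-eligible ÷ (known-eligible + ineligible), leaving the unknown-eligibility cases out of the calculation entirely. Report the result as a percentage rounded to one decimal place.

Eligible (known) = 125 + 8 + 71 + 49 = 253
e = 253 / (253 + 116) = 253 / 369 = 0.6856

68.6%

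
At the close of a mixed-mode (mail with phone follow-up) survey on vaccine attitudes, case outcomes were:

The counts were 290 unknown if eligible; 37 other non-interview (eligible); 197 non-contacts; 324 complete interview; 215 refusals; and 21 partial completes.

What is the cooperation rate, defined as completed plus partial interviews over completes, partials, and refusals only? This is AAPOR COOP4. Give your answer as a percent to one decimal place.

61.6%

Numerator → 324 + 21 = 345
Denominator → 324 + 21 + 215 = 560
COOP4 = 345 / 560 = 0.6161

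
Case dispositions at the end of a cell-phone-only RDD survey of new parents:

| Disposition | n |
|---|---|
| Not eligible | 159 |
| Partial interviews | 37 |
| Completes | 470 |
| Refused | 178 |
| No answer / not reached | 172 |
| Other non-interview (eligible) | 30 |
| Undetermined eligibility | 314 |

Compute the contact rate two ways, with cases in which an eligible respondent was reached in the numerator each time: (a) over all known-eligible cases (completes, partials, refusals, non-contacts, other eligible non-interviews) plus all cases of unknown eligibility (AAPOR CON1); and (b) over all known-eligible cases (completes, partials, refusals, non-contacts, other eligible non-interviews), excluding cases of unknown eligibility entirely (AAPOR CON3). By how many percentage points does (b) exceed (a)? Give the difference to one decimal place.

21.1

Num: 470 + 37 + 178 + 30 = 715
Denominator: 470 + 37 + 178 + 172 + 30 + 314 = 1201
CON1 = 715 / 1201 = 0.5953
Denominator: 470 + 37 + 178 + 172 + 30 = 887
CON3 = 715 / 887 = 0.8061
Difference = 80.61 − 59.53 = 21.08 percentage points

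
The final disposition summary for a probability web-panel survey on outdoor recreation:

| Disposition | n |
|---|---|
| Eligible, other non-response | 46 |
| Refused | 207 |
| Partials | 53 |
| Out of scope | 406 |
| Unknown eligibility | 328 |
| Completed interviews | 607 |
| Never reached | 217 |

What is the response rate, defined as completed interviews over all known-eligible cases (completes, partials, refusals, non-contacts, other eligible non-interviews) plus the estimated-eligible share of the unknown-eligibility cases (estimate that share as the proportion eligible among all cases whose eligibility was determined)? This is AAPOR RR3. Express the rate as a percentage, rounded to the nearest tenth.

Num: 607
Eligible (known): 607 + 53 + 207 + 217 + 46 = 1130
e = 1130 / (1130 + 406) = 1130 / 1536 = 0.7357
e × U: 0.7357 × 328 = 241.31
Base: 1130 + 241.31 = 1371.31
RR3 = 607 / 1371.31 = 0.4426

44.3%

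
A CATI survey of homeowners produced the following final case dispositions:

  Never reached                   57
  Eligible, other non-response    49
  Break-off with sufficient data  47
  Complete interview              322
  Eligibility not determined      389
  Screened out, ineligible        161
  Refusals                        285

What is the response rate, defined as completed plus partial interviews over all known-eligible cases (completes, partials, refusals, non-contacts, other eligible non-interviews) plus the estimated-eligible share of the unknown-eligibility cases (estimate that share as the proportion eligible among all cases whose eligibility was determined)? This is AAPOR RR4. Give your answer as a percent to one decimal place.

Num: 322 + 47 = 369
Determined eligible: 322 + 47 + 285 + 57 + 49 = 760
e = 760 / (760 + 161) = 760 / 921 = 0.8252
e × U: 0.8252 × 389 = 321.00
Denom: 760 + 321.00 = 1081.00
RR4 = 369 / 1081.00 = 0.3414

34.1%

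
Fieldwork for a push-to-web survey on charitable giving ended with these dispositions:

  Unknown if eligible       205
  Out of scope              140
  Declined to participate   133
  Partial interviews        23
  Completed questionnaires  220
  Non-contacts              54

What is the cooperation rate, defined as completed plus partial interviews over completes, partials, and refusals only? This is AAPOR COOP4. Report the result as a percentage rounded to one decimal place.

64.6%

Top = 220 + 23 = 243
Base = 220 + 23 + 133 = 376
COOP4 = 243 / 376 = 0.6463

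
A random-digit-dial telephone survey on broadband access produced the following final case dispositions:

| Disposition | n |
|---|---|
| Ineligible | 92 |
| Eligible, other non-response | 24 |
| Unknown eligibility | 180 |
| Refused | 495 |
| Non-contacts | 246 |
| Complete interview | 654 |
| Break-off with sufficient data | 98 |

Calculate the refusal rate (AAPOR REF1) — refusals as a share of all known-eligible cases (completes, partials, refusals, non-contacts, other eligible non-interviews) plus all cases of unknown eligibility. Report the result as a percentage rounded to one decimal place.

29.2%

Top: 495
Denominator: 654 + 98 + 495 + 246 + 24 + 180 = 1697
REF1 = 495 / 1697 = 0.2917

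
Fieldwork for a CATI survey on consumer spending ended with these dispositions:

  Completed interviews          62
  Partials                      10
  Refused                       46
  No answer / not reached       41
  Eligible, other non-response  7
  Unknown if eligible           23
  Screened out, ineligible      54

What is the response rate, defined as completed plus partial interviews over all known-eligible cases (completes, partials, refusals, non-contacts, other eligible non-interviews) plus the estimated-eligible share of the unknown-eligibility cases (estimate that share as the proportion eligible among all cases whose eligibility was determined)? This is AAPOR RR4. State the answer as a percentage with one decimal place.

39.3%

Num → 62 + 10 = 72
Determined eligible → 62 + 10 + 46 + 41 + 7 = 166
e = 166 / (166 + 54) = 166 / 220 = 0.7545
Estimated eligible among unknowns → 0.7545 × 23 = 17.35
Denom → 166 + 17.35 = 183.35
RR4 = 72 / 183.35 = 0.3927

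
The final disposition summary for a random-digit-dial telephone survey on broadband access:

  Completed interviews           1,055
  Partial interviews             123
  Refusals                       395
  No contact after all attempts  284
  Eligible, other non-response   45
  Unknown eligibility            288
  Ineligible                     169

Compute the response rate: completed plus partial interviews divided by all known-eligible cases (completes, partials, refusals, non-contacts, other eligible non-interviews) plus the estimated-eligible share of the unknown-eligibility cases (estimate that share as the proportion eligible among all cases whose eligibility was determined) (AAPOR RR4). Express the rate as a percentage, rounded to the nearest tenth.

Num → 1055 + 123 = 1178
Determined eligible → 1055 + 123 + 395 + 284 + 45 = 1902
e = 1902 / (1902 + 169) = 1902 / 2071 = 0.9184
e × U → 0.9184 × 288 = 264.50
Denom → 1902 + 264.50 = 2166.50
RR4 = 1178 / 2166.50 = 0.5437

54.4%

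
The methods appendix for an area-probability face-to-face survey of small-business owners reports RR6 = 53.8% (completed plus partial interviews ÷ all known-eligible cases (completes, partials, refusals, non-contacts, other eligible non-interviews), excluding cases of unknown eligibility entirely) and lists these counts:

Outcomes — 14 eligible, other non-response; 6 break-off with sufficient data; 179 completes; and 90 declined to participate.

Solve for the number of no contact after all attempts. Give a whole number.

55

Numerator: 179 + 6 = 185
RR6 = 185 / D = 0.538
D = 185 / 0.538 = 343.9
Other denominator terms total 289
no contact after all attempts = 343.9 − 289 ≈ 55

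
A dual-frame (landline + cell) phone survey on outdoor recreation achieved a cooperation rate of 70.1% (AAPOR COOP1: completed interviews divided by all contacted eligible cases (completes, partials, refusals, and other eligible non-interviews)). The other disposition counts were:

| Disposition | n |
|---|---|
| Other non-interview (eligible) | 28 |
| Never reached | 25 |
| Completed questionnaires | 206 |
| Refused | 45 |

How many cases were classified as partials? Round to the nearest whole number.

15

COOP1 = 206 / D = 0.701
D = 206 / 0.701 = 293.9
Rest of base = 279
partials = 293.9 − 279 ≈ 15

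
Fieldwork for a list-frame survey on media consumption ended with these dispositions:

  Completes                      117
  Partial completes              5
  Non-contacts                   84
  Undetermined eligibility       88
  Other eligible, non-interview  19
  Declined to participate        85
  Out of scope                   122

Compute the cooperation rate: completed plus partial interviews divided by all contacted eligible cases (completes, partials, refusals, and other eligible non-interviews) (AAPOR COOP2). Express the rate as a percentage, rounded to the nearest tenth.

Numerator = 117 + 5 = 122
Denom = 117 + 5 + 85 + 19 = 226
COOP2 = 122 / 226 = 0.5398

54.0%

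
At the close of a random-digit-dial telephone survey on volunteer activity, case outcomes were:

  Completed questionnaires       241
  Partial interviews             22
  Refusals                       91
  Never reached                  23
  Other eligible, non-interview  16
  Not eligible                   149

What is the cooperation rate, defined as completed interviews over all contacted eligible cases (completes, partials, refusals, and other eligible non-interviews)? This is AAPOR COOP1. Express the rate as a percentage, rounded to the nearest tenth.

65.1%

Num: 241
Denominator: 241 + 22 + 91 + 16 = 370
COOP1 = 241 / 370 = 0.6514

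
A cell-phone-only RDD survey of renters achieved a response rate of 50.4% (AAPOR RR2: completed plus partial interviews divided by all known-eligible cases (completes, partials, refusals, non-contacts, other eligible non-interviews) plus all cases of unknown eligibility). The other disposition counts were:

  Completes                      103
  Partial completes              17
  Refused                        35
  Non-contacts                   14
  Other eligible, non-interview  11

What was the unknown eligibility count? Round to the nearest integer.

Top → 103 + 17 = 120
RR2 = 120 / D = 0.504
D = 120 / 0.504 = 238.1
Remaining denominator categories sum to 180
unknown eligibility = 238.1 − 180 ≈ 58

58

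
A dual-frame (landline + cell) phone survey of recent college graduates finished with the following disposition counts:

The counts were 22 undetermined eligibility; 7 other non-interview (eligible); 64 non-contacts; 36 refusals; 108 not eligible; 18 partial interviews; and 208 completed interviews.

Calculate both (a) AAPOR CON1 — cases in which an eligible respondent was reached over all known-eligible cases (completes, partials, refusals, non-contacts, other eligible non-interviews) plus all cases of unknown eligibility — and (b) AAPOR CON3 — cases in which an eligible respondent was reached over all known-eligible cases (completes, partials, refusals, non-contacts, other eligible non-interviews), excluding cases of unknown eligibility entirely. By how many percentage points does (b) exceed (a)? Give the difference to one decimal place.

5.0

Top: 208 + 18 + 36 + 7 = 269
Denom: 208 + 18 + 36 + 64 + 7 + 22 = 355
CON1 = 269 / 355 = 0.7577
Denom: 208 + 18 + 36 + 64 + 7 = 333
CON3 = 269 / 333 = 0.8078
Difference = 80.78 − 75.77 = 5.01 percentage points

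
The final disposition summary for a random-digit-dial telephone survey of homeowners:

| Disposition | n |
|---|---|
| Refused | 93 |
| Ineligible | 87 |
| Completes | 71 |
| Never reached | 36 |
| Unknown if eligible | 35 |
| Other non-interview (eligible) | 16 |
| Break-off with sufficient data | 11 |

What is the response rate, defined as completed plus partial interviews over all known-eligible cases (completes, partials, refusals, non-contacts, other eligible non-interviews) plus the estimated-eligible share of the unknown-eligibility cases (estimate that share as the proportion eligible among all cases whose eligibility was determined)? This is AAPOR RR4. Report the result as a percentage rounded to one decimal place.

32.5%

Numerator → 71 + 11 = 82
Eligible (known) → 71 + 11 + 93 + 36 + 16 = 227
e = 227 / (227 + 87) = 227 / 314 = 0.7229
Eligible share of unknowns → 0.7229 × 35 = 25.30
Denominator → 227 + 25.30 = 252.30
RR4 = 82 / 252.30 = 0.3250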